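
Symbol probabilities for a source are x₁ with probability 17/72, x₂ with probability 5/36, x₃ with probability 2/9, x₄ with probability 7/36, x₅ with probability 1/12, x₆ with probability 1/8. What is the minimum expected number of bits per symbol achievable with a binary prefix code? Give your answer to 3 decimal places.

2.542 bits/symbol

Repeatedly combine the two least-probable nodes; the expected code length is the sum of the merged weights.
merge 1/12 + 1/8 → 5/24
merge 5/36 + 7/36 → 1/3
merge 5/24 + 2/9 → 31/72
merge 17/72 + 1/3 → 41/72
merge 31/72 + 41/72 → 1
L = 5/24 + 1/3 + 31/72 + 41/72 + 1 = 61/24 ≈ 2.542 bits/symbol.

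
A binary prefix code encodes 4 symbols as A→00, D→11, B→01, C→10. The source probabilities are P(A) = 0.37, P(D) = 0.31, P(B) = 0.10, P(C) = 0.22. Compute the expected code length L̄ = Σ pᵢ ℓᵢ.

L̄ = Σ pᵢ·ℓᵢ = 0.37·2 + 0.31·2 + 0.10·2 + 0.22·2 = 2 bits/symbol.

2 bits/symbol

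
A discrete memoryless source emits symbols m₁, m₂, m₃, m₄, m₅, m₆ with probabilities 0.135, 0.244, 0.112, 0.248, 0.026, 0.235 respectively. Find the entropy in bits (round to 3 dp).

2.367 bits

H = −Σ pᵢ log₂ pᵢ.
−0.135·log₂(0.135) = 0.3900
−0.244·log₂(0.244) = 0.4966
−0.112·log₂(0.112) = 0.3537
−0.248·log₂(0.248) = 0.4989
−0.026·log₂(0.026) = 0.1369
−0.235·log₂(0.235) = 0.4910
Sum ≈ 2.3671 → 2.367 bits.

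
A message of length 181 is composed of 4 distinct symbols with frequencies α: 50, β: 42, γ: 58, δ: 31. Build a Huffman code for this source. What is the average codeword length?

Probabilities are the counts divided by 181.
Repeatedly combine the two least-probable nodes; the expected code length is the sum of the merged weights.
merge 31/181 + 42/181 → 73/181
merge 50/181 + 58/181 → 108/181
merge 73/181 + 108/181 → 1
L = 73/181 + 108/181 + 1 = 2 bits/symbol.

2 bits/symbol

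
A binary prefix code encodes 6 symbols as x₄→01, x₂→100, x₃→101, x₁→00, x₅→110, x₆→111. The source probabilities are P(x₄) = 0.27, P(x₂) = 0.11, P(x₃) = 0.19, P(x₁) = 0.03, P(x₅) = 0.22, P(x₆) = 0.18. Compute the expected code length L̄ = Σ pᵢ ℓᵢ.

L̄ = Σ pᵢ·ℓᵢ = 0.27·2 + 0.11·3 + 0.19·3 + 0.03·2 + 0.22·3 + 0.18·3 = 2.7 bits/symbol.

2.7 bits/symbol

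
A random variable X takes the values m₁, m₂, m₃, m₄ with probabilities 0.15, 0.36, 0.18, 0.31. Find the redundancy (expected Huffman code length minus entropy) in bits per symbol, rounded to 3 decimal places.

Entropy H = −Σ p log₂ p ≈ 1.9103 bits.
Huffman merges: 3/20+9/50→33/100; 31/100+33/100→16/25; 9/25+16/25→1. L = 197/100 ≈ 1.9700.
L − H = 1.9700 − 1.9103 = 0.060 bits.

0.060 bits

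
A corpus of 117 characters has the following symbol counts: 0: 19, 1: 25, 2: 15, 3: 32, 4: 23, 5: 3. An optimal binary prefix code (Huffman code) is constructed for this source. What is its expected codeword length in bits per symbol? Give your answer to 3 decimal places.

2.470 bits/symbol

Probabilities are the counts divided by 117.
Repeatedly combine the two least-probable nodes; the expected code length is the sum of the merged weights.
merge 1/39 + 5/39 → 2/13
merge 2/13 + 19/117 → 37/117
merge 23/117 + 25/117 → 16/39
merge 32/117 + 37/117 → 23/39
merge 16/39 + 23/39 → 1
L = 2/13 + 37/117 + 16/39 + 23/39 + 1 = 289/117 ≈ 2.470 bits/symbol.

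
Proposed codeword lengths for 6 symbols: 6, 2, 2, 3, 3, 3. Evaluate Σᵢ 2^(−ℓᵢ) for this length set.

With common denominator 2^6 = 64: Σ 2^(−ℓᵢ) = 1/64 + 16/64 + 16/64 + 8/64 + 8/64 + 8/64 = 57/64 = 0.890625.

0.890625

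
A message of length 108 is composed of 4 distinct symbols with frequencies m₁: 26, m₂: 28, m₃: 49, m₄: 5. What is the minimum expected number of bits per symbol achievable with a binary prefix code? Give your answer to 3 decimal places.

Probabilities are the counts divided by 108.
Repeatedly combine the two least-probable nodes; the expected code length is the sum of the merged weights.
merge 5/108 + 13/54 → 31/108
merge 7/27 + 31/108 → 59/108
merge 49/108 + 59/108 → 1
L = 31/108 + 59/108 + 1 = 11/6 ≈ 1.833 bits/symbol.

1.833 bits/symbol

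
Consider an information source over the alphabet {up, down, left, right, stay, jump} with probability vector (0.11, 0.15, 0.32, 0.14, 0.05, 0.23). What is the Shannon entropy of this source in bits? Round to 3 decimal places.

H = −Σ pᵢ log₂ pᵢ.
−0.11·log₂(0.11) = 0.3503
−0.15·log₂(0.15) = 0.4105
−0.32·log₂(0.32) = 0.5260
−0.14·log₂(0.14) = 0.3971
−0.05·log₂(0.05) = 0.2161
−0.23·log₂(0.23) = 0.4877
Sum ≈ 2.3877 → 2.388 bits.

2.388 bits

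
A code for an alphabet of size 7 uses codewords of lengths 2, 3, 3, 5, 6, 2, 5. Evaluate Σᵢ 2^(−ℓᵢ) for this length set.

0.828125

With common denominator 2^6 = 64: Σ 2^(−ℓᵢ) = 16/64 + 8/64 + 8/64 + 2/64 + 1/64 + 16/64 + 2/64 = 53/64 = 0.828125.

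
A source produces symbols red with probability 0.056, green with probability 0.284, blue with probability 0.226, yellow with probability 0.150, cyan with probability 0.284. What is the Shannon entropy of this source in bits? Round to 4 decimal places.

2.1598 bits

H = −Σ pᵢ log₂ pᵢ.
−0.056·log₂(0.056) = 0.2329
−0.284·log₂(0.284) = 0.5158
−0.226·log₂(0.226) = 0.4849
−0.150·log₂(0.150) = 0.4105
−0.284·log₂(0.284) = 0.5158
Sum ≈ 2.1598 → 2.1598 bits.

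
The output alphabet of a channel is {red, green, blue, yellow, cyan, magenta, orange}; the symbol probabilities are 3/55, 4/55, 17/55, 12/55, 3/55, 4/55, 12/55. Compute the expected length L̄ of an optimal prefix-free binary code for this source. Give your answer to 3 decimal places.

2.509 bits/symbol

Repeatedly combine the two least-probable nodes; the expected code length is the sum of the merged weights.
merge 3/55 + 3/55 → 6/55
merge 4/55 + 4/55 → 8/55
merge 6/55 + 8/55 → 14/55
merge 12/55 + 12/55 → 24/55
merge 14/55 + 17/55 → 31/55
merge 24/55 + 31/55 → 1
L = 6/55 + 8/55 + 14/55 + 24/55 + 31/55 + 1 = 138/55 ≈ 2.509 bits/symbol.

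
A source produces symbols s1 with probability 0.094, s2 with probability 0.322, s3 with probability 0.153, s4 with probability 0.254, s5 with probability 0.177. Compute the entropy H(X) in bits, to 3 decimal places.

2.206 bits

H = −Σ pᵢ log₂ pᵢ.
−0.094·log₂(0.094) = 0.3207
−0.322·log₂(0.322) = 0.5264
−0.153·log₂(0.153) = 0.4144
−0.254·log₂(0.254) = 0.5022
−0.177·log₂(0.177) = 0.4422
Sum ≈ 2.2058 → 2.206 bits.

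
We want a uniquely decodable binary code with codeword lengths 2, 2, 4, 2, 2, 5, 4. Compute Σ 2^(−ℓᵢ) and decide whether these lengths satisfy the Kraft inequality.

With common denominator 2^5 = 32: Σ 2^(−ℓᵢ) = 8/32 + 8/32 + 2/32 + 8/32 + 8/32 + 1/32 + 2/32 = 37/32 = 1.15625.
Kraft's inequality requires Σ ≤ 1; here Σ = 1.15625 > 1, so no such prefix code exists.

1.15625; no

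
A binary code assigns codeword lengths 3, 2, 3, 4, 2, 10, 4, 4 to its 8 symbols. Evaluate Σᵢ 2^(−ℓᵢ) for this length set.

0.9384765625

With common denominator 2^10 = 1024: Σ 2^(−ℓᵢ) = 128/1024 + 256/1024 + 128/1024 + 64/1024 + 256/1024 + 1/1024 + 64/1024 + 64/1024 = 961/1024 = 0.9384765625.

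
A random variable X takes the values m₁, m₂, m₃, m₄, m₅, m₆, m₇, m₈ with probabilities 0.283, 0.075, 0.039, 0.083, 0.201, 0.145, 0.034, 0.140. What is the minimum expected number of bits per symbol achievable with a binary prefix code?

Repeatedly combine the two least-probable nodes; the expected code length is the sum of the merged weights.
merge 17/500 + 39/1000 → 73/1000
merge 73/1000 + 3/40 → 37/250
merge 83/1000 + 7/50 → 223/1000
merge 29/200 + 37/250 → 293/1000
merge 201/1000 + 223/1000 → 53/125
merge 283/1000 + 293/1000 → 72/125
merge 53/125 + 72/125 → 1
L = 73/1000 + 37/250 + 223/1000 + 293/1000 + 53/125 + 72/125 + 1 = 2737/1000 = 2.737 bits/symbol.

2.737 bits/symbol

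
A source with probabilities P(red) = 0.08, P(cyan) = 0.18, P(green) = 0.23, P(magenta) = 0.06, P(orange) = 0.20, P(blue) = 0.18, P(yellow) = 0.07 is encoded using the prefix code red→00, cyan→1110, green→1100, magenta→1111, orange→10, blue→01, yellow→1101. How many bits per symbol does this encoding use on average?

3.08 bits/symbol

L̄ = Σ pᵢ·ℓᵢ = 0.08·2 + 0.18·4 + 0.23·4 + 0.06·4 + 0.20·2 + 0.18·2 + 0.07·4 = 3.08 bits/symbol.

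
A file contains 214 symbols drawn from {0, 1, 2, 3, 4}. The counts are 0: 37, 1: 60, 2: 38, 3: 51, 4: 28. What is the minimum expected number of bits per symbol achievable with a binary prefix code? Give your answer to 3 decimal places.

Probabilities are the counts divided by 214.
Repeatedly combine the two least-probable nodes; the expected code length is the sum of the merged weights.
merge 14/107 + 37/214 → 65/214
merge 19/107 + 51/214 → 89/214
merge 30/107 + 65/214 → 125/214
merge 89/214 + 125/214 → 1
L = 65/214 + 89/214 + 125/214 + 1 = 493/214 ≈ 2.304 bits/symbol.

2.304 bits/symbol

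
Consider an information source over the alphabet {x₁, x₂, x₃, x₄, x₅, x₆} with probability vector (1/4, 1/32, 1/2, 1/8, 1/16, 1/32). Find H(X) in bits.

1.9375 bits

Each probability is a power of 1/2, so log₂(1/p) is an integer.
H = Σ p·log₂(1/p) = 1/4·2 + 1/32·5 + 1/2·1 + 1/8·3 + 1/16·4 + 1/32·5 = 1.9375 bits.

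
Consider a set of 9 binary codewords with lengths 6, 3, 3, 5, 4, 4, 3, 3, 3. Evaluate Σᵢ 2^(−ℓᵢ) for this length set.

0.796875

With common denominator 2^6 = 64: Σ 2^(−ℓᵢ) = 1/64 + 8/64 + 8/64 + 2/64 + 4/64 + 4/64 + 8/64 + 8/64 + 8/64 = 51/64 = 0.796875.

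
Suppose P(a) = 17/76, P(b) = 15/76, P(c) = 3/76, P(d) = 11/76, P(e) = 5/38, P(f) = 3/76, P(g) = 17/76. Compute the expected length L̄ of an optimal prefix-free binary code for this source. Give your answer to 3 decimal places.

2.632 bits/symbol

Repeatedly combine the two least-probable nodes; the expected code length is the sum of the merged weights.
merge 3/76 + 3/76 → 3/38
merge 3/38 + 5/38 → 4/19
merge 11/76 + 15/76 → 13/38
merge 4/19 + 17/76 → 33/76
merge 17/76 + 13/38 → 43/76
merge 33/76 + 43/76 → 1
L = 3/38 + 4/19 + 13/38 + 33/76 + 43/76 + 1 = 50/19 ≈ 2.632 bits/symbol.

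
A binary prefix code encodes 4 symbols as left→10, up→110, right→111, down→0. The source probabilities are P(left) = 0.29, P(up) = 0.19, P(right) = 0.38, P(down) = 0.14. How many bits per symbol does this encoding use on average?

L̄ = Σ pᵢ·ℓᵢ = 0.29·2 + 0.19·3 + 0.38·3 + 0.14·1 = 2.43 bits/symbol.

2.43 bits/symbol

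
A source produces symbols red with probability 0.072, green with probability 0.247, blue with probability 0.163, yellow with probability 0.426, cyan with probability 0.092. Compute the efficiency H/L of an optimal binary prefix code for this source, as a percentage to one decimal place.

98.8%

Entropy H = −Σ p log₂ p ≈ 2.0393 bits.
Huffman merges: 9/125+23/250→41/250; 163/1000+41/250→327/1000; 247/1000+327/1000→287/500; 213/500+287/500→1. L = 413/200 ≈ 2.0650.
Efficiency = H/L = 2.0393/2.0650 = 98.8%.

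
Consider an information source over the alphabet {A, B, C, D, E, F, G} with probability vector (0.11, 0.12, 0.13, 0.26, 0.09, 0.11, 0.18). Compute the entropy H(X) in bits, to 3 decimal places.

2.714 bits

H = −Σ pᵢ log₂ pᵢ.
−0.11·log₂(0.11) = 0.3503
−0.12·log₂(0.12) = 0.3671
−0.13·log₂(0.13) = 0.3826
−0.26·log₂(0.26) = 0.5053
−0.09·log₂(0.09) = 0.3127
−0.11·log₂(0.11) = 0.3503
−0.18·log₂(0.18) = 0.4453
Sum ≈ 2.7135 → 2.714 bits.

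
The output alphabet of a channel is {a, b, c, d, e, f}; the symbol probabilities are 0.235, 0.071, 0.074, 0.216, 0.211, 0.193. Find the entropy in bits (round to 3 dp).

2.449 bits

H = −Σ pᵢ log₂ pᵢ.
−0.235·log₂(0.235) = 0.4910
−0.071·log₂(0.071) = 0.2709
−0.074·log₂(0.074) = 0.2780
−0.216·log₂(0.216) = 0.4776
−0.211·log₂(0.211) = 0.4736
−0.193·log₂(0.193) = 0.4581
Sum ≈ 2.4491 → 2.449 bits.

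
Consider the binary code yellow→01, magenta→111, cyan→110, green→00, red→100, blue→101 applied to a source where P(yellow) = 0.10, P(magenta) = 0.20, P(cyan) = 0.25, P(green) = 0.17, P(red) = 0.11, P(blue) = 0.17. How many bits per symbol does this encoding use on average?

L̄ = Σ pᵢ·ℓᵢ = 0.10·2 + 0.20·3 + 0.25·3 + 0.17·2 + 0.11·3 + 0.17·3 = 2.73 bits/symbol.

2.73 bits/symbol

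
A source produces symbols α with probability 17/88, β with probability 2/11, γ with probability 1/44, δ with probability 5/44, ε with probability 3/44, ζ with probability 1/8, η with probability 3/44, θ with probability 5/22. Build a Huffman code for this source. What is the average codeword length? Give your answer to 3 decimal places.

2.830 bits/symbol

Repeatedly combine the two least-probable nodes; the expected code length is the sum of the merged weights.
merge 1/44 + 3/44 → 1/11
merge 3/44 + 1/11 → 7/44
merge 5/44 + 1/8 → 21/88
merge 7/44 + 2/11 → 15/44
merge 17/88 + 5/22 → 37/88
merge 21/88 + 15/44 → 51/88
merge 37/88 + 51/88 → 1
L = 1/11 + 7/44 + 21/88 + 15/44 + 37/88 + 51/88 + 1 = 249/88 ≈ 2.830 bits/symbol.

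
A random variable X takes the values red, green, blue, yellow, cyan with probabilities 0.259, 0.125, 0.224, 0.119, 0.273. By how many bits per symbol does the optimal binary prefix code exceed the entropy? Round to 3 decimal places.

0.004 bits

Entropy H = −Σ p log₂ p ≈ 2.2401 bits.
Huffman merges: 119/1000+1/8→61/250; 28/125+61/250→117/250; 259/1000+273/1000→133/250; 117/250+133/250→1. L = 561/250 ≈ 2.2440.
L − H = 2.2440 − 2.2401 = 0.004 bits.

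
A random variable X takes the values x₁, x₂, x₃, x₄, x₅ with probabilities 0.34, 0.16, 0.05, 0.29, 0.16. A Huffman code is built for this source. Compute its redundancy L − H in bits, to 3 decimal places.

Entropy H = −Σ p log₂ p ≈ 2.1092 bits.
Huffman merges: 1/20+4/25→21/100; 4/25+21/100→37/100; 29/100+17/50→63/100; 37/100+63/100→1. L = 221/100 ≈ 2.2100.
L − H = 2.2100 − 2.1092 = 0.101 bits.

0.101 bits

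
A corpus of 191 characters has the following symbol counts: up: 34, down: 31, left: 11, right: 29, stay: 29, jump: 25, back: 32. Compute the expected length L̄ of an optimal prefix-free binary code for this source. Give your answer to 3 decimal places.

2.822 bits/symbol

Probabilities are the counts divided by 191.
Repeatedly combine the two least-probable nodes; the expected code length is the sum of the merged weights.
merge 11/191 + 25/191 → 36/191
merge 29/191 + 29/191 → 58/191
merge 31/191 + 32/191 → 63/191
merge 34/191 + 36/191 → 70/191
merge 58/191 + 63/191 → 121/191
merge 70/191 + 121/191 → 1
L = 36/191 + 58/191 + 63/191 + 70/191 + 121/191 + 1 = 539/191 ≈ 2.822 bits/symbol.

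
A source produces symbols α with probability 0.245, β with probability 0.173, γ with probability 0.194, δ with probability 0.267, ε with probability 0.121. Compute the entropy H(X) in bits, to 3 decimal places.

H = −Σ pᵢ log₂ pᵢ.
−0.245·log₂(0.245) = 0.4971
−0.173·log₂(0.173) = 0.4379
−0.194·log₂(0.194) = 0.4590
−0.267·log₂(0.267) = 0.5087
−0.121·log₂(0.121) = 0.3687
Sum ≈ 2.2713 → 2.271 bits.

2.271 bits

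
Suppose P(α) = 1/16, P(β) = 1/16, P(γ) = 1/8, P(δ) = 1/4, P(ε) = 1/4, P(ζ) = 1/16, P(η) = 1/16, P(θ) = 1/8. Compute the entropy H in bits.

2.75 bits

Each probability is a power of 1/2, so log₂(1/p) is an integer.
H = Σ p·log₂(1/p) = 1/16·4 + 1/16·4 + 1/8·3 + 1/4·2 + 1/4·2 + 1/16·4 + 1/16·4 + 1/8·3 = 2.75 bits.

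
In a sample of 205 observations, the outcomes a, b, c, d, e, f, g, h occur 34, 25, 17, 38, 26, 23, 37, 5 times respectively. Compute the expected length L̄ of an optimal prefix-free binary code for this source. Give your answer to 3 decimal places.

2.922 bits/symbol

Probabilities are the counts divided by 205.
Repeatedly combine the two least-probable nodes; the expected code length is the sum of the merged weights.
merge 1/41 + 17/205 → 22/205
merge 22/205 + 23/205 → 9/41
merge 5/41 + 26/205 → 51/205
merge 34/205 + 37/205 → 71/205
merge 38/205 + 9/41 → 83/205
merge 51/205 + 71/205 → 122/205
merge 83/205 + 122/205 → 1
L = 22/205 + 9/41 + 51/205 + 71/205 + 83/205 + 122/205 + 1 = 599/205 ≈ 2.922 bits/symbol.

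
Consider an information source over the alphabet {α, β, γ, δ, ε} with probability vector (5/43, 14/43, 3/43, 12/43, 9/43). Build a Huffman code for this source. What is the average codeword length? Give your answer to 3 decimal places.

Repeatedly combine the two least-probable nodes; the expected code length is the sum of the merged weights.
merge 3/43 + 5/43 → 8/43
merge 8/43 + 9/43 → 17/43
merge 12/43 + 14/43 → 26/43
merge 17/43 + 26/43 → 1
L = 8/43 + 17/43 + 26/43 + 1 = 94/43 ≈ 2.186 bits/symbol.

2.186 bits/symbol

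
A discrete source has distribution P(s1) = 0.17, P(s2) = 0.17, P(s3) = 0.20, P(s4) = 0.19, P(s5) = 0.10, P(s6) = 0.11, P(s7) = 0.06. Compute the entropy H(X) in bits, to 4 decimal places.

2.7148 bits

H = −Σ pᵢ log₂ pᵢ.
−0.17·log₂(0.17) = 0.4346
−0.17·log₂(0.17) = 0.4346
−0.20·log₂(0.20) = 0.4644
−0.19·log₂(0.19) = 0.4552
−0.10·log₂(0.10) = 0.3322
−0.11·log₂(0.11) = 0.3503
−0.06·log₂(0.06) = 0.2435
Sum ≈ 2.7148 → 2.7148 bits.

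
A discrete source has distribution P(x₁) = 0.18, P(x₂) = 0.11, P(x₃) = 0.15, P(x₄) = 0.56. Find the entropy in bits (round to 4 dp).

1.6746 bits

H = −Σ pᵢ log₂ pᵢ.
−0.18·log₂(0.18) = 0.4453
−0.11·log₂(0.11) = 0.3503
−0.15·log₂(0.15) = 0.4105
−0.56·log₂(0.56) = 0.4684
Sum ≈ 1.6746 → 1.6746 bits.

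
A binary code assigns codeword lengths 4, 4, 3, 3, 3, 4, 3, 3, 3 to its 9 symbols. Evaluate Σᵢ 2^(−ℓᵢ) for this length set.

With common denominator 2^4 = 16: Σ 2^(−ℓᵢ) = 1/16 + 1/16 + 2/16 + 2/16 + 2/16 + 1/16 + 2/16 + 2/16 + 2/16 = 15/16 = 0.9375.

0.9375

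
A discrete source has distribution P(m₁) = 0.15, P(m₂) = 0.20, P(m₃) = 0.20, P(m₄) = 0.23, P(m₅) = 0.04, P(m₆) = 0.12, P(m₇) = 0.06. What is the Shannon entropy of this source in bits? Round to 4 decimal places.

H = −Σ pᵢ log₂ pᵢ.
−0.15·log₂(0.15) = 0.4105
−0.20·log₂(0.20) = 0.4644
−0.20·log₂(0.20) = 0.4644
−0.23·log₂(0.23) = 0.4877
−0.04·log₂(0.04) = 0.1858
−0.12·log₂(0.12) = 0.3671
−0.06·log₂(0.06) = 0.2435
Sum ≈ 2.6233 → 2.6233 bits.

2.6233 bits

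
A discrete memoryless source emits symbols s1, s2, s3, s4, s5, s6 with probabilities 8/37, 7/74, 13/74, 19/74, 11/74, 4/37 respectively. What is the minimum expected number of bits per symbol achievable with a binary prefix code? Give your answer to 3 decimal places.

2.527 bits/symbol

Repeatedly combine the two least-probable nodes; the expected code length is the sum of the merged weights.
merge 7/74 + 4/37 → 15/74
merge 11/74 + 13/74 → 12/37
merge 15/74 + 8/37 → 31/74
merge 19/74 + 12/37 → 43/74
merge 31/74 + 43/74 → 1
L = 15/74 + 12/37 + 31/74 + 43/74 + 1 = 187/74 ≈ 2.527 bits/symbol.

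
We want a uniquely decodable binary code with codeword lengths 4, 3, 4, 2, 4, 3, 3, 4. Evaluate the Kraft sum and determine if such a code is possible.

0.875; yes

With common denominator 2^4 = 16: Σ 2^(−ℓᵢ) = 1/16 + 2/16 + 1/16 + 4/16 + 1/16 + 2/16 + 2/16 + 1/16 = 14/16 = 0.875.
Kraft's inequality requires Σ ≤ 1; here Σ = 0.875 ≤ 1, so such a prefix code exists.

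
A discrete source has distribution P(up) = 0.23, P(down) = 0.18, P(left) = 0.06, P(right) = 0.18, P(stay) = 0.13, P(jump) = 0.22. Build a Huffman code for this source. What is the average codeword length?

Repeatedly combine the two least-probable nodes; the expected code length is the sum of the merged weights.
merge 3/50 + 13/100 → 19/100
merge 9/50 + 9/50 → 9/25
merge 19/100 + 11/50 → 41/100
merge 23/100 + 9/25 → 59/100
merge 41/100 + 59/100 → 1
L = 19/100 + 9/25 + 41/100 + 59/100 + 1 = 51/20 = 2.55 bits/symbol.

2.55 bits/symbol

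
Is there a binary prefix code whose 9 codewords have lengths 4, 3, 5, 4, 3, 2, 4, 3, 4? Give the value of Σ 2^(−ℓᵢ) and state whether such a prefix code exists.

0.90625; yes

With common denominator 2^5 = 32: Σ 2^(−ℓᵢ) = 2/32 + 4/32 + 1/32 + 2/32 + 4/32 + 8/32 + 2/32 + 4/32 + 2/32 = 29/32 = 0.90625.
Kraft's inequality requires Σ ≤ 1; here Σ = 0.90625 ≤ 1, so such a prefix code exists.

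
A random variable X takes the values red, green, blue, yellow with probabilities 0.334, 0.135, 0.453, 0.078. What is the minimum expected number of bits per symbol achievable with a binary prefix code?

Repeatedly combine the two least-probable nodes; the expected code length is the sum of the merged weights.
merge 39/500 + 27/200 → 213/1000
merge 213/1000 + 167/500 → 547/1000
merge 453/1000 + 547/1000 → 1
L = 213/1000 + 547/1000 + 1 = 44/25 = 1.76 bits/symbol.

1.76 bits/symbol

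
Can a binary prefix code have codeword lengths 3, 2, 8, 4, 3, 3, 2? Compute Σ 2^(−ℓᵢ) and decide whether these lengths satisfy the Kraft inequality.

With common denominator 2^8 = 256: Σ 2^(−ℓᵢ) = 32/256 + 64/256 + 1/256 + 16/256 + 32/256 + 32/256 + 64/256 = 241/256 = 0.94140625.
Kraft's inequality requires Σ ≤ 1; here Σ = 0.94140625 ≤ 1, so such a prefix code exists.

0.94140625; yes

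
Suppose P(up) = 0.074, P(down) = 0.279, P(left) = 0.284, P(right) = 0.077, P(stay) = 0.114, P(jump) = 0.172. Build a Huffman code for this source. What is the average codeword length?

Repeatedly combine the two least-probable nodes; the expected code length is the sum of the merged weights.
merge 37/500 + 77/1000 → 151/1000
merge 57/500 + 151/1000 → 53/200
merge 43/250 + 53/200 → 437/1000
merge 279/1000 + 71/250 → 563/1000
merge 437/1000 + 563/1000 → 1
L = 151/1000 + 53/200 + 437/1000 + 563/1000 + 1 = 302/125 = 2.416 bits/symbol.

2.416 bits/symbol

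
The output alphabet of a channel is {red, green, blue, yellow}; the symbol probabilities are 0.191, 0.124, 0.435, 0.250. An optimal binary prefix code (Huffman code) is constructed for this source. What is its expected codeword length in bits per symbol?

1.88 bits/symbol

Repeatedly combine the two least-probable nodes; the expected code length is the sum of the merged weights.
merge 31/250 + 191/1000 → 63/200
merge 1/4 + 63/200 → 113/200
merge 87/200 + 113/200 → 1
L = 63/200 + 113/200 + 1 = 47/25 = 1.88 bits/symbol.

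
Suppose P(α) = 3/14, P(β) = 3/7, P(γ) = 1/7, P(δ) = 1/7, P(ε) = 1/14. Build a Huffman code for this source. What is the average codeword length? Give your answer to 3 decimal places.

Repeatedly combine the two least-probable nodes; the expected code length is the sum of the merged weights.
merge 1/14 + 1/7 → 3/14
merge 1/7 + 3/14 → 5/14
merge 3/14 + 5/14 → 4/7
merge 3/7 + 4/7 → 1
L = 3/14 + 5/14 + 4/7 + 1 = 15/7 ≈ 2.143 bits/symbol.

2.143 bits/symbol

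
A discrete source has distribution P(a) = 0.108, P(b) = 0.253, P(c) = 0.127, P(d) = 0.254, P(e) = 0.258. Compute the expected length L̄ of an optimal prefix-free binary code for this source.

2.235 bits/symbol

Repeatedly combine the two least-probable nodes; the expected code length is the sum of the merged weights.
merge 27/250 + 127/1000 → 47/200
merge 47/200 + 253/1000 → 61/125
merge 127/500 + 129/500 → 64/125
merge 61/125 + 64/125 → 1
L = 47/200 + 61/125 + 64/125 + 1 = 447/200 = 2.235 bits/symbol.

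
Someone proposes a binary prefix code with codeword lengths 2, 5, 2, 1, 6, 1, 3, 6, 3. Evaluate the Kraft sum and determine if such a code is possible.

1.8125; no

With common denominator 2^6 = 64: Σ 2^(−ℓᵢ) = 16/64 + 2/64 + 16/64 + 32/64 + 1/64 + 32/64 + 8/64 + 1/64 + 8/64 = 116/64 = 1.8125.
Kraft's inequality requires Σ ≤ 1; here Σ = 1.8125 > 1, so no such prefix code exists.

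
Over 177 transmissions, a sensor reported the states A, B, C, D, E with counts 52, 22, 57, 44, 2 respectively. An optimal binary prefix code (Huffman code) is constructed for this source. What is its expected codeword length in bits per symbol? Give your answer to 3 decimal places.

Probabilities are the counts divided by 177.
Repeatedly combine the two least-probable nodes; the expected code length is the sum of the merged weights.
merge 2/177 + 22/177 → 8/59
merge 8/59 + 44/177 → 68/177
merge 52/177 + 19/59 → 109/177
merge 68/177 + 109/177 → 1
L = 8/59 + 68/177 + 109/177 + 1 = 126/59 ≈ 2.136 bits/symbol.

2.136 bits/symbol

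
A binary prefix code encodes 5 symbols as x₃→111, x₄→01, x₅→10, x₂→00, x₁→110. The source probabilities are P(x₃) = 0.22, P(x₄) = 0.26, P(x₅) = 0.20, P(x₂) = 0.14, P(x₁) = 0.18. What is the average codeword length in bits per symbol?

2.4 bits/symbol

L̄ = Σ pᵢ·ℓᵢ = 0.22·3 + 0.26·2 + 0.20·2 + 0.14·2 + 0.18·3 = 2.4 bits/symbol.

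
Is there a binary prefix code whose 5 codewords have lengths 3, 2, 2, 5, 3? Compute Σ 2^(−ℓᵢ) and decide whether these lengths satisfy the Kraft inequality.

With common denominator 2^5 = 32: Σ 2^(−ℓᵢ) = 4/32 + 8/32 + 8/32 + 1/32 + 4/32 = 25/32 = 0.78125.
Kraft's inequality requires Σ ≤ 1; here Σ = 0.78125 ≤ 1, so such a prefix code exists.

0.78125; yes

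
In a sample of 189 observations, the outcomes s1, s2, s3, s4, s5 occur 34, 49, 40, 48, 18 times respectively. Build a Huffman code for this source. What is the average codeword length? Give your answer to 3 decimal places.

Probabilities are the counts divided by 189.
Repeatedly combine the two least-probable nodes; the expected code length is the sum of the merged weights.
merge 2/21 + 34/189 → 52/189
merge 40/189 + 16/63 → 88/189
merge 7/27 + 52/189 → 101/189
merge 88/189 + 101/189 → 1
L = 52/189 + 88/189 + 101/189 + 1 = 430/189 ≈ 2.275 bits/symbol.

2.275 bits/symbol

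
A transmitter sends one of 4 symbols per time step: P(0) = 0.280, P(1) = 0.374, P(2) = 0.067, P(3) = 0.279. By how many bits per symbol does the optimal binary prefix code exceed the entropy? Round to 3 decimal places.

Entropy H = −Σ p log₂ p ≈ 1.8200 bits.
Huffman merges: 67/1000+279/1000→173/500; 7/25+173/500→313/500; 187/500+313/500→1. L = 493/250 ≈ 1.9720.
L − H = 1.9720 − 1.8200 = 0.152 bits.

0.152 bits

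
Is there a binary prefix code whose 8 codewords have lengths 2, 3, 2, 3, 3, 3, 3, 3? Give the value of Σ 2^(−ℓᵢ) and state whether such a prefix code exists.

With common denominator 2^3 = 8: Σ 2^(−ℓᵢ) = 2/8 + 1/8 + 2/8 + 1/8 + 1/8 + 1/8 + 1/8 + 1/8 = 10/8 = 1.25.
Kraft's inequality requires Σ ≤ 1; here Σ = 1.25 > 1, so no such prefix code exists.

1.25; no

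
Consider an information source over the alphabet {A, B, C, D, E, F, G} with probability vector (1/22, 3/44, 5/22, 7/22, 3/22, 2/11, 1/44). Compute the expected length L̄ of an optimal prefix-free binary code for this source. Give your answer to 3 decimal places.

Repeatedly combine the two least-probable nodes; the expected code length is the sum of the merged weights.
merge 1/44 + 1/22 → 3/44
merge 3/44 + 3/44 → 3/22
merge 3/22 + 3/22 → 3/11
merge 2/11 + 5/22 → 9/22
merge 3/11 + 7/22 → 13/22
merge 9/22 + 13/22 → 1
L = 3/44 + 3/22 + 3/11 + 9/22 + 13/22 + 1 = 109/44 ≈ 2.477 bits/symbol.

2.477 bits/symbol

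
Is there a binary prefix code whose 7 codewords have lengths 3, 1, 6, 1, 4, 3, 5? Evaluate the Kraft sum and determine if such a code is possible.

With common denominator 2^6 = 64: Σ 2^(−ℓᵢ) = 8/64 + 32/64 + 1/64 + 32/64 + 4/64 + 8/64 + 2/64 = 87/64 = 1.359375.
Kraft's inequality requires Σ ≤ 1; here Σ = 1.359375 > 1, so no such prefix code exists.

1.359375; no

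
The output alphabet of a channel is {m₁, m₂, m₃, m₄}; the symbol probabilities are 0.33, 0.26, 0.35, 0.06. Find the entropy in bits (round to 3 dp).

1.807 bits

H = −Σ pᵢ log₂ pᵢ.
−0.33·log₂(0.33) = 0.5278
−0.26·log₂(0.26) = 0.5053
−0.35·log₂(0.35) = 0.5301
−0.06·log₂(0.06) = 0.2435
Sum ≈ 1.8067 → 1.807 bits.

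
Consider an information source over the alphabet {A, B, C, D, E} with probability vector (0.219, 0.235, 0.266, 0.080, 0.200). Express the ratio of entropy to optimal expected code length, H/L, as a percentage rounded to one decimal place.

Entropy H = −Σ p log₂ p ≈ 2.2349 bits.
Huffman merges: 2/25+1/5→7/25; 219/1000+47/200→227/500; 133/500+7/25→273/500; 227/500+273/500→1. L = 57/25 ≈ 2.2800.
Efficiency = H/L = 2.2349/2.2800 = 98.0%.

98.0%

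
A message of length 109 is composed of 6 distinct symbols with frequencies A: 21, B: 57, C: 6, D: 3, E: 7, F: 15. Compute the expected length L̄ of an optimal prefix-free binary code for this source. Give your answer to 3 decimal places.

1.991 bits/symbol

Probabilities are the counts divided by 109.
Repeatedly combine the two least-probable nodes; the expected code length is the sum of the merged weights.
merge 3/109 + 6/109 → 9/109
merge 7/109 + 9/109 → 16/109
merge 15/109 + 16/109 → 31/109
merge 21/109 + 31/109 → 52/109
merge 52/109 + 57/109 → 1
L = 9/109 + 16/109 + 31/109 + 52/109 + 1 = 217/109 ≈ 1.991 bits/symbol.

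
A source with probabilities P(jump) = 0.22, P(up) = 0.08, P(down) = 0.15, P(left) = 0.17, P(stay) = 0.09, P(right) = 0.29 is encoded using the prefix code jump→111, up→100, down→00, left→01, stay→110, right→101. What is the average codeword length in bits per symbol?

L̄ = Σ pᵢ·ℓᵢ = 0.22·3 + 0.08·3 + 0.15·2 + 0.17·2 + 0.09·3 + 0.29·3 = 2.68 bits/symbol.

2.68 bits/symbol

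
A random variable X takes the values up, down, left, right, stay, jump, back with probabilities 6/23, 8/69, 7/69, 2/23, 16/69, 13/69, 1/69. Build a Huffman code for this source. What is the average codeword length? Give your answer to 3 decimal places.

2.609 bits/symbol

Repeatedly combine the two least-probable nodes; the expected code length is the sum of the merged weights.
merge 1/69 + 2/23 → 7/69
merge 7/69 + 7/69 → 14/69
merge 8/69 + 13/69 → 7/23
merge 14/69 + 16/69 → 10/23
merge 6/23 + 7/23 → 13/23
merge 10/23 + 13/23 → 1
L = 7/69 + 14/69 + 7/23 + 10/23 + 13/23 + 1 = 60/23 ≈ 2.609 bits/symbol.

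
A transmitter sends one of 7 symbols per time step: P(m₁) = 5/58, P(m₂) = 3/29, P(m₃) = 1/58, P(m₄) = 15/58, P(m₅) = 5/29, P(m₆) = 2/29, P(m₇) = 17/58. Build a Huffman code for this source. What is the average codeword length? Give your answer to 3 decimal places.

2.534 bits/symbol

Repeatedly combine the two least-probable nodes; the expected code length is the sum of the merged weights.
merge 1/58 + 2/29 → 5/58
merge 5/58 + 5/58 → 5/29
merge 3/29 + 5/29 → 8/29
merge 5/29 + 15/58 → 25/58
merge 8/29 + 17/58 → 33/58
merge 25/58 + 33/58 → 1
L = 5/58 + 5/29 + 8/29 + 25/58 + 33/58 + 1 = 147/58 ≈ 2.534 bits/symbol.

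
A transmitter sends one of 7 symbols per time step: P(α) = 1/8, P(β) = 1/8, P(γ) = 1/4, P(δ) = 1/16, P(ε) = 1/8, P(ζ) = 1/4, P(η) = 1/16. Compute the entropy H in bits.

Each probability is a power of 1/2, so log₂(1/p) is an integer.
H = Σ p·log₂(1/p) = 1/8·3 + 1/8·3 + 1/4·2 + 1/16·4 + 1/8·3 + 1/4·2 + 1/16·4 = 2.625 bits.

2.625 bits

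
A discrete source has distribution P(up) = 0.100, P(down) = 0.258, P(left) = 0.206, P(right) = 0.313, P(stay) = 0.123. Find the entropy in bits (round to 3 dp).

H = −Σ pᵢ log₂ pᵢ.
−0.100·log₂(0.100) = 0.3322
−0.258·log₂(0.258) = 0.5043
−0.206·log₂(0.206) = 0.4695
−0.313·log₂(0.313) = 0.5245
−0.123·log₂(0.123) = 0.3719
Sum ≈ 2.2024 → 2.202 bits.

2.202 bits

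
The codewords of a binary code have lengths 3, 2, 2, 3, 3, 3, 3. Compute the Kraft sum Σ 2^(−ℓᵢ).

1.125

With common denominator 2^3 = 8: Σ 2^(−ℓᵢ) = 1/8 + 2/8 + 2/8 + 1/8 + 1/8 + 1/8 + 1/8 = 9/8 = 1.125.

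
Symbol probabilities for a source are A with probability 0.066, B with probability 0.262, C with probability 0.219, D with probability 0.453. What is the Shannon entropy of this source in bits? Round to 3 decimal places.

1.762 bits

H = −Σ pᵢ log₂ pᵢ.
−0.066·log₂(0.066) = 0.2588
−0.262·log₂(0.262) = 0.5063
−0.219·log₂(0.219) = 0.4798
−0.453·log₂(0.453) = 0.5175
Sum ≈ 1.7624 → 1.762 bits.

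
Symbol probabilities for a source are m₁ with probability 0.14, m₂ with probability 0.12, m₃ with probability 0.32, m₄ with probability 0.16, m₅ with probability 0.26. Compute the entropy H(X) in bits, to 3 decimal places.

2.219 bits

H = −Σ pᵢ log₂ pᵢ.
−0.14·log₂(0.14) = 0.3971
−0.12·log₂(0.12) = 0.3671
−0.32·log₂(0.32) = 0.5260
−0.16·log₂(0.16) = 0.4230
−0.26·log₂(0.26) = 0.5053
Sum ≈ 2.2185 → 2.219 bits.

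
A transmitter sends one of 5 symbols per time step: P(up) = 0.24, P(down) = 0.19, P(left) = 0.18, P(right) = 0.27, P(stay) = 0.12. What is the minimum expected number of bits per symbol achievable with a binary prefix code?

Repeatedly combine the two least-probable nodes; the expected code length is the sum of the merged weights.
merge 3/25 + 9/50 → 3/10
merge 19/100 + 6/25 → 43/100
merge 27/100 + 3/10 → 57/100
merge 43/100 + 57/100 → 1
L = 3/10 + 43/100 + 57/100 + 1 = 23/10 = 2.3 bits/symbol.

2.3 bits/symbol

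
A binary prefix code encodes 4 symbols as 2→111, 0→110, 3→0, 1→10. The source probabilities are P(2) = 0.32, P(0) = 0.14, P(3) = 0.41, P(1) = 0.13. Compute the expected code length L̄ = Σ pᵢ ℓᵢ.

2.05 bits/symbol

L̄ = Σ pᵢ·ℓᵢ = 0.32·3 + 0.14·3 + 0.41·1 + 0.13·2 = 2.05 bits/symbol.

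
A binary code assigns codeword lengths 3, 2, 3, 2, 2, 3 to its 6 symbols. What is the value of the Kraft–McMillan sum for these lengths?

1.125

With common denominator 2^3 = 8: Σ 2^(−ℓᵢ) = 1/8 + 2/8 + 1/8 + 2/8 + 2/8 + 1/8 = 9/8 = 1.125.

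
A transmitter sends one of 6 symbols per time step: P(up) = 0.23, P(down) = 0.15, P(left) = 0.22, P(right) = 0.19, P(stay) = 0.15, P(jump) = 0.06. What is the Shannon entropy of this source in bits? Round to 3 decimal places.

2.488 bits

H = −Σ pᵢ log₂ pᵢ.
−0.23·log₂(0.23) = 0.4877
−0.15·log₂(0.15) = 0.4105
−0.22·log₂(0.22) = 0.4806
−0.19·log₂(0.19) = 0.4552
−0.15·log₂(0.15) = 0.4105
−0.06·log₂(0.06) = 0.2435
Sum ≈ 2.4881 → 2.488 bits.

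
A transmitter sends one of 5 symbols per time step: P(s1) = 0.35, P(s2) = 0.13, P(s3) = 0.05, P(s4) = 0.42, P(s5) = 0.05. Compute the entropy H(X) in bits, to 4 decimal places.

1.8706 bits

H = −Σ pᵢ log₂ pᵢ.
−0.35·log₂(0.35) = 0.5301
−0.13·log₂(0.13) = 0.3826
−0.05·log₂(0.05) = 0.2161
−0.42·log₂(0.42) = 0.5256
−0.05·log₂(0.05) = 0.2161
Sum ≈ 1.8706 → 1.8706 bits.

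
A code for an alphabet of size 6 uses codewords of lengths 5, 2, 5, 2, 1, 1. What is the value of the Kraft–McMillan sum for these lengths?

1.5625

With common denominator 2^5 = 32: Σ 2^(−ℓᵢ) = 1/32 + 8/32 + 1/32 + 8/32 + 16/32 + 16/32 = 50/32 = 1.5625.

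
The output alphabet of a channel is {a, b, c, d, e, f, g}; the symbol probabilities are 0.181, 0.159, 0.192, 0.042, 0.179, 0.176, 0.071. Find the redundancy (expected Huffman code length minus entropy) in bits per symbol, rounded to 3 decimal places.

Entropy H = −Σ p log₂ p ≈ 2.6737 bits.
Huffman merges: 21/500+71/1000→113/1000; 113/1000+159/1000→34/125; 22/125+179/1000→71/200; 181/1000+24/125→373/1000; 34/125+71/200→627/1000; 373/1000+627/1000→1. L = 137/50 ≈ 2.7400.
L − H = 2.7400 − 2.6737 = 0.066 bits.

0.066 bits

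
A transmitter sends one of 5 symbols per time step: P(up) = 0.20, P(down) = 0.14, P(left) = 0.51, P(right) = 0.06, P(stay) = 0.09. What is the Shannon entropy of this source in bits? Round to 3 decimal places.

1.913 bits

H = −Σ pᵢ log₂ pᵢ.
−0.20·log₂(0.20) = 0.4644
−0.14·log₂(0.14) = 0.3971
−0.51·log₂(0.51) = 0.4954
−0.06·log₂(0.06) = 0.2435
−0.09·log₂(0.09) = 0.3127
Sum ≈ 1.9131 → 1.913 bits.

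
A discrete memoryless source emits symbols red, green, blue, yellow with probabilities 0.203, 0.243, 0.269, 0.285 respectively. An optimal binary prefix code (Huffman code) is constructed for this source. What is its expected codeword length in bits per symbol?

Repeatedly combine the two least-probable nodes; the expected code length is the sum of the merged weights.
merge 203/1000 + 243/1000 → 223/500
merge 269/1000 + 57/200 → 277/500
merge 223/500 + 277/500 → 1
L = 223/500 + 277/500 + 1 = 2 bits/symbol.

2 bits/symbol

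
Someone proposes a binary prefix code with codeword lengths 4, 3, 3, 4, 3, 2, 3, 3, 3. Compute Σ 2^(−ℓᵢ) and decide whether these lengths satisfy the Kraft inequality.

With common denominator 2^4 = 16: Σ 2^(−ℓᵢ) = 1/16 + 2/16 + 2/16 + 1/16 + 2/16 + 4/16 + 2/16 + 2/16 + 2/16 = 18/16 = 1.125.
Kraft's inequality requires Σ ≤ 1; here Σ = 1.125 > 1, so no such prefix code exists.

1.125; no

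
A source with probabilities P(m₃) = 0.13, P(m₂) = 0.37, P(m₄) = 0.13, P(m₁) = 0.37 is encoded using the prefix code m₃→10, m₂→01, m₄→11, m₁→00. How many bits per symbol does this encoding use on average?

2 bits/symbol

L̄ = Σ pᵢ·ℓᵢ = 0.13·2 + 0.37·2 + 0.13·2 + 0.37·2 = 2 bits/symbol.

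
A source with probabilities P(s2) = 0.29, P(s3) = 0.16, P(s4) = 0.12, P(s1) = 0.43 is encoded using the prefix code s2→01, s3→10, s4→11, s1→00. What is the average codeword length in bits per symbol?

2 bits/symbol

L̄ = Σ pᵢ·ℓᵢ = 0.29·2 + 0.16·2 + 0.12·2 + 0.43·2 = 2 bits/symbol.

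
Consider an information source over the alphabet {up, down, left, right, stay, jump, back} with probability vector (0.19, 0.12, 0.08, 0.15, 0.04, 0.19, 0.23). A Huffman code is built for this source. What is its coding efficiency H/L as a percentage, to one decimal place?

98.3%

Entropy H = −Σ p log₂ p ≈ 2.6530 bits.
Huffman merges: 1/25+2/25→3/25; 3/25+3/25→6/25; 3/20+19/100→17/50; 19/100+23/100→21/50; 6/25+17/50→29/50; 21/50+29/50→1. L = 27/10 ≈ 2.7000.
Efficiency = H/L = 2.6530/2.7000 = 98.3%.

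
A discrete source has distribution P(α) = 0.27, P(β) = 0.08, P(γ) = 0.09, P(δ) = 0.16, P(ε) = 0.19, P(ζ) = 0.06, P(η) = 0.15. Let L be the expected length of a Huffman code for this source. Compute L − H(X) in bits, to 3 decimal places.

Entropy H = −Σ p log₂ p ≈ 2.6465 bits.
Huffman merges: 3/50+2/25→7/50; 9/100+7/50→23/100; 3/20+4/25→31/100; 19/100+23/100→21/50; 27/100+31/100→29/50; 21/50+29/50→1. L = 67/25 ≈ 2.6800.
L − H = 2.6800 − 2.6465 = 0.033 bits.

0.033 bits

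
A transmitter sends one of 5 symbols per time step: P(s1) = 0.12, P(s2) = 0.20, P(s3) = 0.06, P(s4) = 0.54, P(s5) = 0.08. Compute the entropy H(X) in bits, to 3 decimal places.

1.847 bits

H = −Σ pᵢ log₂ pᵢ.
−0.12·log₂(0.12) = 0.3671
−0.20·log₂(0.20) = 0.4644
−0.06·log₂(0.06) = 0.2435
−0.54·log₂(0.54) = 0.4800
−0.08·log₂(0.08) = 0.2915
Sum ≈ 1.8465 → 1.847 bits.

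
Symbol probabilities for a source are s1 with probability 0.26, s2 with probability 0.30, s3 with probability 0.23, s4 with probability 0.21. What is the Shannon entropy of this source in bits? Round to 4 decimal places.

H = −Σ pᵢ log₂ pᵢ.
−0.26·log₂(0.26) = 0.5053
−0.30·log₂(0.30) = 0.5211
−0.23·log₂(0.23) = 0.4877
−0.21·log₂(0.21) = 0.4728
Sum ≈ 1.9869 → 1.9869 bits.

1.9869 bits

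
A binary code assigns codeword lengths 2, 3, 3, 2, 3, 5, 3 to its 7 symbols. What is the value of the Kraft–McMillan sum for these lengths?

1.03125

With common denominator 2^5 = 32: Σ 2^(−ℓᵢ) = 8/32 + 4/32 + 4/32 + 8/32 + 4/32 + 1/32 + 4/32 = 33/32 = 1.03125.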